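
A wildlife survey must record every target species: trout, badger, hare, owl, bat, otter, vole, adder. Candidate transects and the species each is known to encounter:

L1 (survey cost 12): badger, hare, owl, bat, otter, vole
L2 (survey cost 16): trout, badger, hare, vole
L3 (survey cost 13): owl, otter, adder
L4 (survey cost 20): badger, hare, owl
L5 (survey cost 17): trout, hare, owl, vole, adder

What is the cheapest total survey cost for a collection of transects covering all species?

L1, L5 cover every species at survey cost 12 + 17 = 29.
Any cover uses at least 2 transects; among all covering selections none totals below 29.

29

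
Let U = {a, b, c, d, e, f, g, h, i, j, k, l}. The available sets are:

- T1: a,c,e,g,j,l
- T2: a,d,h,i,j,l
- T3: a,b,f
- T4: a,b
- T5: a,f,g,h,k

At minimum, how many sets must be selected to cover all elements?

4

T1, T2, T3, T5 together cover {a, b, c, d, e, f, g, h, i, j, k, l} — every element.
No 3 of the 5 sets cover everything (all 10 triples fall short), so 4 is minimum.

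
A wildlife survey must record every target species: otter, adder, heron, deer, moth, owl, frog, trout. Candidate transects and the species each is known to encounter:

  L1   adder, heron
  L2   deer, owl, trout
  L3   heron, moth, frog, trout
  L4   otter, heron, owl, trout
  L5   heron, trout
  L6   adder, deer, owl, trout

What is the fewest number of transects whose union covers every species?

3

L3, L4, L6 together cover {otter, adder, heron, deer, moth, owl, frog, trout} — every species.
No 2 of the 6 transects cover everything (all 15 pairs fall short), so 3 is minimum.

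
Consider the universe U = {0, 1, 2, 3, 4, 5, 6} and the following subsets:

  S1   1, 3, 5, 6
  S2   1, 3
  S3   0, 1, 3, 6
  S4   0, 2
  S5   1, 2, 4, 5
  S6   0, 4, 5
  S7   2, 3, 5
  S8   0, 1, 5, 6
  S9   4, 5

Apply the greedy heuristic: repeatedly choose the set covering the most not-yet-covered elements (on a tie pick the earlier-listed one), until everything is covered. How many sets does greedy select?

Pick 1: S1 covers 4 new elements (1, 3, 5, 6).
Pick 2: S4 covers 2 new elements (0, 2).
Pick 3: S5 covers 1 new elements (4).
Greedy uses 3 sets. (The true minimum is 2.)

3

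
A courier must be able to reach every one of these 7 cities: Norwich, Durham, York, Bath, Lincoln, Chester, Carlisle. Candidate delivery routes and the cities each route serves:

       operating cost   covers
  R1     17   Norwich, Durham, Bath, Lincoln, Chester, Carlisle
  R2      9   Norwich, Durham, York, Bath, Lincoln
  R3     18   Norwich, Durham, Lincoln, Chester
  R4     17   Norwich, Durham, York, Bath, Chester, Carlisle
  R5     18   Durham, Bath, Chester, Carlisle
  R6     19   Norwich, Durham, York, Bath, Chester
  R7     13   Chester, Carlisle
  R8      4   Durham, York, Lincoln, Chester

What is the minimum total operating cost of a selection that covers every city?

R1, R8 cover every city at operating cost 17 + 4 = 21.
Any cover uses at least 2 routes; among all covering selections none totals below 21.

21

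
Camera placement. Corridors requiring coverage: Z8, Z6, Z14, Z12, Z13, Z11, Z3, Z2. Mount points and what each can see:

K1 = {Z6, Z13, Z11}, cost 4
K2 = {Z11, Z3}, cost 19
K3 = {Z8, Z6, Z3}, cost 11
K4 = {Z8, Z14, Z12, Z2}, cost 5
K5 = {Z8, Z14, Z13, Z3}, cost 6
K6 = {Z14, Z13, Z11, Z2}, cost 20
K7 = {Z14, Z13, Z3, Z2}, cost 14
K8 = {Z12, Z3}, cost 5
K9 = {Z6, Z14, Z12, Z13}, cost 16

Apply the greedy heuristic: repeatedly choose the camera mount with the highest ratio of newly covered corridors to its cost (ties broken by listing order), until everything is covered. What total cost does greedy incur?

14

Pick 1: K4 adds 4 new (Z8, Z14, Z12, Z2) at cost 5 (ratio 4/5).
Pick 2: K1 adds 3 new (Z6, Z13, Z11) at cost 4 (ratio 3/4).
Pick 3: K8 adds 1 new (Z3) at cost 5 (ratio 1/5).
Greedy total cost: 5 + 4 + 5 = 14.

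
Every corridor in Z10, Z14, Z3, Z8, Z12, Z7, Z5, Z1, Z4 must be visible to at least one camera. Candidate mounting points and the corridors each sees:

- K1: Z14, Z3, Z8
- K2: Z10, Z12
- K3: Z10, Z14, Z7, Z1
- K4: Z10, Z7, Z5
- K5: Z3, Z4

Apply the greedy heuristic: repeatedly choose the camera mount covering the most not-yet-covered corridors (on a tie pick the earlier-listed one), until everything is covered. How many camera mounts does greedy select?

5

Pick 1: K3 covers 4 new corridors (Z10, Z14, Z7, Z1).
Pick 2: K1 covers 2 new corridors (Z3, Z8).
Pick 3: K2 covers 1 new corridors (Z12).
Pick 4: K4 covers 1 new corridors (Z5).
Pick 5: K5 covers 1 new corridors (Z4).
Greedy uses 5 camera mounts.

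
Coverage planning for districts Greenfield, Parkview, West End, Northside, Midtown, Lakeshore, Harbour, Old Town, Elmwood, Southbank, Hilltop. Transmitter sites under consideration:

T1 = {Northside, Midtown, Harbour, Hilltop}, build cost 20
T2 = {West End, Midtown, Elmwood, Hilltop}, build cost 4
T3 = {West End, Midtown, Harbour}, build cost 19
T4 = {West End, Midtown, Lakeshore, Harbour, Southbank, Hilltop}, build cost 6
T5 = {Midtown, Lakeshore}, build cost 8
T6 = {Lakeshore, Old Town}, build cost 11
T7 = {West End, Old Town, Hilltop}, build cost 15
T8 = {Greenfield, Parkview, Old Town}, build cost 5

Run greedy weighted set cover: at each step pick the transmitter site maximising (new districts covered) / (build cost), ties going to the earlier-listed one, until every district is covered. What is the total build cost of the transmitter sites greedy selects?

Pick 1: T2 adds 4 new (West End, Midtown, Elmwood, Hilltop) at build cost 4 (ratio 4/4).
Pick 2: T8 adds 3 new (Greenfield, Parkview, Old Town) at build cost 5 (ratio 3/5).
Pick 3: T4 adds 3 new (Lakeshore, Harbour, Southbank) at build cost 6 (ratio 3/6).
Pick 4: T1 adds 1 new (Northside) at build cost 20 (ratio 1/20).
Greedy total build cost: 4 + 5 + 6 + 20 = 35.

35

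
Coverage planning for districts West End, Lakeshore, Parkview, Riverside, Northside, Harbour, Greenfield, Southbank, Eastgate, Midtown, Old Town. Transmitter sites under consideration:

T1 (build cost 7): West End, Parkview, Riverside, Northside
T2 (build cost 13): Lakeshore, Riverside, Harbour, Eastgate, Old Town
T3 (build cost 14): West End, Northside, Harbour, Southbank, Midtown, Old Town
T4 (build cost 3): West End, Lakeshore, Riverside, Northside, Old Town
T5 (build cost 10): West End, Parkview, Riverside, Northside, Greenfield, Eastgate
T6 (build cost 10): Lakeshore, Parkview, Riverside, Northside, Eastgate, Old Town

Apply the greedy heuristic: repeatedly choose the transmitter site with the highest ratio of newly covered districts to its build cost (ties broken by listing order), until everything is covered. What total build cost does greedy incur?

Pick 1: T4 adds 5 new (West End, Lakeshore, Riverside, Northside, Old Town) at build cost 3 (ratio 5/3).
Pick 2: T5 adds 3 new (Parkview, Greenfield, Eastgate) at build cost 10 (ratio 3/10).
Pick 3: T3 adds 3 new (Harbour, Southbank, Midtown) at build cost 14 (ratio 3/14).
Greedy total build cost: 3 + 10 + 14 = 27.

27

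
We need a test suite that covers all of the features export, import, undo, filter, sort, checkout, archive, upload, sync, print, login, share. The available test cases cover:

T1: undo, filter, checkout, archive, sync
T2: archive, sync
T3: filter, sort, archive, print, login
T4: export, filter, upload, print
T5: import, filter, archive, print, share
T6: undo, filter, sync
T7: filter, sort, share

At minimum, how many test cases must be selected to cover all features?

4

T1, T3, T4, T5 together cover {export, import, undo, filter, sort, checkout, archive, upload, sync, print, login, share} — every feature.
No 3 of the 7 test cases cover everything (all 35 triples fall short), so 4 is minimum.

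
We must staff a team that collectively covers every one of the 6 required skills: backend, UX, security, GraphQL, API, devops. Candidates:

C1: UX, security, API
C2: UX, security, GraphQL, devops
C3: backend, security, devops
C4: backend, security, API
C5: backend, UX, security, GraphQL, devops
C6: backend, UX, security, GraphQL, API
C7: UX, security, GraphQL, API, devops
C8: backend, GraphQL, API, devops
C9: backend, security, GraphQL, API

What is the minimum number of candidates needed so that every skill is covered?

2

C1, C5 together cover {backend, UX, security, GraphQL, API, devops} — every skill.
No single candidate contains all 6 skills, so 2 is optimal.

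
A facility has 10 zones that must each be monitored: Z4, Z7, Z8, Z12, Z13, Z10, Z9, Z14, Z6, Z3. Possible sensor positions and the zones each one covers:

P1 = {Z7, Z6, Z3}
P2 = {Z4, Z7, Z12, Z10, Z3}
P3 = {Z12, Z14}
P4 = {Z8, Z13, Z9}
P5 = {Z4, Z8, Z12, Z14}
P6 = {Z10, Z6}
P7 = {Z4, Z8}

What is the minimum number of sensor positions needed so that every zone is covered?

P1, P2, P3, P4 together cover {Z4, Z7, Z8, Z12, Z13, Z10, Z9, Z14, Z6, Z3} — every zone.
No 3 of the 7 sensor positions cover everything (all 35 triples fall short), so 4 is minimum.

4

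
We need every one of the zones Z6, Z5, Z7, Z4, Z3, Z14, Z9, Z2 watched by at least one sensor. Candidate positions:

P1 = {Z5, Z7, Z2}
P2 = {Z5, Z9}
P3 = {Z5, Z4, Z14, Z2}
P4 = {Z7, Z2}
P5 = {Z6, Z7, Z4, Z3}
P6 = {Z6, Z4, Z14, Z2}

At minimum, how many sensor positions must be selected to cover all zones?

P2, P3, P5 together cover {Z6, Z5, Z7, Z4, Z3, Z14, Z9, Z2} — every zone.
No 2 of the 6 sensor positions cover everything (all 15 pairs fall short), so 3 is minimum.

3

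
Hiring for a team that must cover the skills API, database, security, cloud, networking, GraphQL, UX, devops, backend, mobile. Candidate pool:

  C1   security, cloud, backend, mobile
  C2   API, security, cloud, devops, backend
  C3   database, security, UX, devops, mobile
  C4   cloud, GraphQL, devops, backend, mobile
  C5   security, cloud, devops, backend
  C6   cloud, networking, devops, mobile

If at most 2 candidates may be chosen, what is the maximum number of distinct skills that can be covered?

Choosing C2, C3 covers {API, database, security, cloud, UX, devops, backend, mobile} — 8 skills.
No choice of 2 candidates does better; here networking, GraphQL are left uncovered.

8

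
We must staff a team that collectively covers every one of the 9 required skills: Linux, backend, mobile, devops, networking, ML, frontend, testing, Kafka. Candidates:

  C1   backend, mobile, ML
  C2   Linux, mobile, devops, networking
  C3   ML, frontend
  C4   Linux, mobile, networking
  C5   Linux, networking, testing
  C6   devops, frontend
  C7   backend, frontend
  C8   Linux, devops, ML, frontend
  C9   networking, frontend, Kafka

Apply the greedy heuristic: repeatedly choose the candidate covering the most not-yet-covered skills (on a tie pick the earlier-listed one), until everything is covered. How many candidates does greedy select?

4

Pick 1: C2 covers 4 new skills (Linux, mobile, devops, networking).
Pick 2: C1 covers 2 new skills (backend, ML).
Pick 3: C9 covers 2 new skills (frontend, Kafka).
Pick 4: C5 covers 1 new skills (testing).
Greedy uses 4 candidates.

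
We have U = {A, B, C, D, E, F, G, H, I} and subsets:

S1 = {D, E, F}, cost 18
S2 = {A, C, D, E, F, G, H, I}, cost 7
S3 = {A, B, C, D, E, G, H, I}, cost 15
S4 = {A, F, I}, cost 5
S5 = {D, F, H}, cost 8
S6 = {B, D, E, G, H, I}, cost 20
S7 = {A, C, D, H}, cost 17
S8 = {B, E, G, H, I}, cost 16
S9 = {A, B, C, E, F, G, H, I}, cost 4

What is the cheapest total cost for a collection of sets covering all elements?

S2, S9 cover every element at cost 7 + 4 = 11.
Any cover uses at least 2 sets; among all covering selections none totals below 11.

11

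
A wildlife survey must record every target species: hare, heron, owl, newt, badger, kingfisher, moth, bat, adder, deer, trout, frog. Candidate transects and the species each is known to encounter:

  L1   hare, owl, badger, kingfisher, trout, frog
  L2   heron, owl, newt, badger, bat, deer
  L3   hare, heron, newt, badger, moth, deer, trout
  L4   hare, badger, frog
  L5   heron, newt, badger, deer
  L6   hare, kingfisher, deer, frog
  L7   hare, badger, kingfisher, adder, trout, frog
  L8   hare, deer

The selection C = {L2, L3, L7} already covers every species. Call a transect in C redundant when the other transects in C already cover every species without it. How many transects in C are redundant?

0

Drop L2: owl, bat uncovered — not redundant.
Drop L3: moth uncovered — not redundant.
Drop L7: kingfisher, adder, frog uncovered — not redundant.
None of the transects in C is redundant.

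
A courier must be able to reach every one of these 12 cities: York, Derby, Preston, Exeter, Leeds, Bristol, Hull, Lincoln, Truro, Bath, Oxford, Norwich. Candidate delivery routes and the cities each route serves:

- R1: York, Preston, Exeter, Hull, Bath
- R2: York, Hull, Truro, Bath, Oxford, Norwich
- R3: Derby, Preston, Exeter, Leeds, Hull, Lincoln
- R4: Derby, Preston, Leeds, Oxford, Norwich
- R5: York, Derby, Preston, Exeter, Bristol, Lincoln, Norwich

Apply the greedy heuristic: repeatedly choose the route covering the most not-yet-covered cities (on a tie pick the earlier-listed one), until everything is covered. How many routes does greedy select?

3

Pick 1: R5 covers 7 new cities (York, Derby, Preston, Exeter, Bristol, Lincoln, Norwich).
Pick 2: R2 covers 4 new cities (Hull, Truro, Bath, Oxford).
Pick 3: R3 covers 1 new cities (Leeds).
Greedy uses 3 routes.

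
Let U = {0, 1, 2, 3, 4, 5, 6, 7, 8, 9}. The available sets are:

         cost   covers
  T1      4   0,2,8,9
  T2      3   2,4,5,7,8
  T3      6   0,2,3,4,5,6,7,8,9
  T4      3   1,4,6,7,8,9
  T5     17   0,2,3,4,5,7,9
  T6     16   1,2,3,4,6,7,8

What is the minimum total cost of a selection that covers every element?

T3, T4 cover every element at cost 6 + 3 = 9.
Any cover uses at least 2 sets; among all covering selections none totals below 9.
Greedy by coverage-per-cost would pick T4, T2, T3 for 12 — worse than the optimum 9.

9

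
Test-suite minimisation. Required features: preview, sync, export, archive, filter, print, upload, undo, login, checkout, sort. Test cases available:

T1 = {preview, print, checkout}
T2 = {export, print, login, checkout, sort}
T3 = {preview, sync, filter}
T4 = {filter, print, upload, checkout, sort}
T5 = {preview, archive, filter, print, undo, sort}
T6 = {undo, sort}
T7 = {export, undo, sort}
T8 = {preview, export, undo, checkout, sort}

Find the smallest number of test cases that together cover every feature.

T2, T3, T4, T5 together cover {preview, sync, export, archive, filter, print, upload, undo, login, checkout, sort} — every feature.
No 3 of the 8 test cases cover everything (all 56 triples fall short), so 4 is minimum.

4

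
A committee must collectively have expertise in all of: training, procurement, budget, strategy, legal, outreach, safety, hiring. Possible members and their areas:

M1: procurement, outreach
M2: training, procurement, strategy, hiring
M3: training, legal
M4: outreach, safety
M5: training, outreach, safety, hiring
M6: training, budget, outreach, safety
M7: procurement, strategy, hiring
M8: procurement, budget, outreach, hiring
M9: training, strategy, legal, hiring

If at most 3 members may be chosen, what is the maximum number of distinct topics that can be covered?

Choosing M1, M6, M9 covers {training, procurement, budget, strategy, legal, outreach, safety, hiring} — 8 topics.
That is all 8 topics.

8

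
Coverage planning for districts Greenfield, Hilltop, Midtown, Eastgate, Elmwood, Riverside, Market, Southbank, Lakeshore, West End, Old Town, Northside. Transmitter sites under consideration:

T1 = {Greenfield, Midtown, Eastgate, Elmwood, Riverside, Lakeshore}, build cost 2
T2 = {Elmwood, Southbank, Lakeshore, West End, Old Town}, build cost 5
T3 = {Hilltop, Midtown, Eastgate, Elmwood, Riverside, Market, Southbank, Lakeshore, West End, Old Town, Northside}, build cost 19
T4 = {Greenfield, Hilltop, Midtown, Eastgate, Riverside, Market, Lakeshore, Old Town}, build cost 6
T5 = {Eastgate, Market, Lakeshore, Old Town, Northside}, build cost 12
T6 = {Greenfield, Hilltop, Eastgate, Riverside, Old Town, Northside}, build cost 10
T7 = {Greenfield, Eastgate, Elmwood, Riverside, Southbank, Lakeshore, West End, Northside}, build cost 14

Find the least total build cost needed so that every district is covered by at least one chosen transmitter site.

20

T4, T7 cover every district at build cost 6 + 14 = 20.
Any cover uses at least 2 transmitter sites; among all covering selections none totals below 20.
Greedy by coverage-per-build cost would pick T1, T2, T4, T6 for 23 — worse than the optimum 20.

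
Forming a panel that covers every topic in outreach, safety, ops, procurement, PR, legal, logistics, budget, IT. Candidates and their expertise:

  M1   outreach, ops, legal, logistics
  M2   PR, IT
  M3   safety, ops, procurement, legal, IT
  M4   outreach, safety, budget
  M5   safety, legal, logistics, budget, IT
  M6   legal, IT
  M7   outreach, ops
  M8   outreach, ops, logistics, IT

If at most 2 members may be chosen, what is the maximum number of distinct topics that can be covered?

7

Choosing M1, M3 covers {outreach, safety, ops, procurement, legal, logistics, IT} — 7 topics.
No choice of 2 members does better; here PR, budget are left uncovered.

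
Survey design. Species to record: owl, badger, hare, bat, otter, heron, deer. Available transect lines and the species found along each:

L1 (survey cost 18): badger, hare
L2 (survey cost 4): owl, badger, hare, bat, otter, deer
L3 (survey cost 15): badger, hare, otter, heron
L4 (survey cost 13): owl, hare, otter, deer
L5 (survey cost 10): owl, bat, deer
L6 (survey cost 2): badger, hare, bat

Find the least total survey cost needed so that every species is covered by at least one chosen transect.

L2, L3 cover every species at survey cost 4 + 15 = 19.
Any cover uses at least 2 transects; among all covering selections none totals below 19.

19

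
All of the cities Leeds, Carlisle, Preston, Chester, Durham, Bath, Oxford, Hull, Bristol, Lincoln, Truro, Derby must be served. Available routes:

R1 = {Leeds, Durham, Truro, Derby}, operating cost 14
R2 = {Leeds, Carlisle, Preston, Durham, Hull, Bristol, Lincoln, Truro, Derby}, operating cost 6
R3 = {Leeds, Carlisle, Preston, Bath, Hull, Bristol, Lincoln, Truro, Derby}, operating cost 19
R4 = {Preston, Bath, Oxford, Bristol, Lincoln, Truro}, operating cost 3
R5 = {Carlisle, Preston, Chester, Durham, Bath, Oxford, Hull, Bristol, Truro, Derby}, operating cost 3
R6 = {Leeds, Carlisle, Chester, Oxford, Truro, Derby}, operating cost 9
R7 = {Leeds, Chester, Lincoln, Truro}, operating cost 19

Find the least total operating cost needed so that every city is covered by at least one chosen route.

9

R2, R5 cover every city at operating cost 6 + 3 = 9.
Any cover uses at least 2 routes; among all covering selections none totals below 9.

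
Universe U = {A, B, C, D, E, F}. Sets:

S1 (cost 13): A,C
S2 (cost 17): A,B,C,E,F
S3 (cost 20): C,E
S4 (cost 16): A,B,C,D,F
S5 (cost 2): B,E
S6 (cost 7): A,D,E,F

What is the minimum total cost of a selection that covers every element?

18

S4, S5 cover every element at cost 16 + 2 = 18.
Any cover uses at least 2 sets; among all covering selections none totals below 18.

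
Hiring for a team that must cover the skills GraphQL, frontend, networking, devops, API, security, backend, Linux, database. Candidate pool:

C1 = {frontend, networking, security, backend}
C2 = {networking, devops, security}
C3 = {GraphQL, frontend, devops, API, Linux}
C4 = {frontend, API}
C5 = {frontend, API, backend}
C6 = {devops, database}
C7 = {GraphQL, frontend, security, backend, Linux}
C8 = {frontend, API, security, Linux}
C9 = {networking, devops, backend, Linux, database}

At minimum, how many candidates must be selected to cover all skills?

3

C1, C3, C6 together cover {GraphQL, frontend, networking, devops, API, security, backend, Linux, database} — every skill.
No 2 of the 9 candidates cover everything (all 36 pairs fall short), so 3 is minimum.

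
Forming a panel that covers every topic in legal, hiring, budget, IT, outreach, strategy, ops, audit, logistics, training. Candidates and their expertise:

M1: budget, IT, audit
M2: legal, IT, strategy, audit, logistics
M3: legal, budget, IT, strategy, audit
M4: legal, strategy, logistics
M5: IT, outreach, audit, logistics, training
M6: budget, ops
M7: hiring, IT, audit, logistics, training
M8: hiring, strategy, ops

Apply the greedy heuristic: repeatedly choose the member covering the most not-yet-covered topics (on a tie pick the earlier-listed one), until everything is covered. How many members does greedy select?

Pick 1: M2 covers 5 new topics (legal, IT, strategy, audit, logistics).
Pick 2: M5 covers 2 new topics (outreach, training).
Pick 3: M6 covers 2 new topics (budget, ops).
Pick 4: M7 covers 1 new topics (hiring).
Greedy uses 4 members. (The true minimum is 3.)

4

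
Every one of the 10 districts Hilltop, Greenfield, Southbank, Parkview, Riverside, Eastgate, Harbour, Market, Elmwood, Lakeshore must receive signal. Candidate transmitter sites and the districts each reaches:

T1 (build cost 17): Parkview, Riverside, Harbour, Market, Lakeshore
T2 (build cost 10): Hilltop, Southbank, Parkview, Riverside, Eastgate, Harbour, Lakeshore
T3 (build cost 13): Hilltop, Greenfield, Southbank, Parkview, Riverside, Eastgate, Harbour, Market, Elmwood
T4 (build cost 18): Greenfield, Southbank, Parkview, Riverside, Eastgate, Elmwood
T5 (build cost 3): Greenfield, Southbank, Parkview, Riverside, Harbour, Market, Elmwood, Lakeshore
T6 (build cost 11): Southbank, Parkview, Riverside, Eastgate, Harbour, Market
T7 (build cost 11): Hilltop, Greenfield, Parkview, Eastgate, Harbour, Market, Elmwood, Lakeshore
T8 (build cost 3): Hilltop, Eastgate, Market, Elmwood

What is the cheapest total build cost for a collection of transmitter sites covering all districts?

T5, T8 cover every district at build cost 3 + 3 = 6.
Any cover uses at least 2 transmitter sites; among all covering selections none totals below 6.

6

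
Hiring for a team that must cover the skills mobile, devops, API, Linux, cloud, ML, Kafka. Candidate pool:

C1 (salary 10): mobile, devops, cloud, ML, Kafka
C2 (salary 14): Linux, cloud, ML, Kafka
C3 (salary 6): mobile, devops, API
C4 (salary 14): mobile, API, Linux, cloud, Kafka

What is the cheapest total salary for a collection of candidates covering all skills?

C2, C3 cover every skill at salary 14 + 6 = 20.
Any cover uses at least 2 candidates; among all covering selections none totals below 20.
Greedy by coverage-per-salary would pick C1, C3, C2 for 30 — worse than the optimum 20.

20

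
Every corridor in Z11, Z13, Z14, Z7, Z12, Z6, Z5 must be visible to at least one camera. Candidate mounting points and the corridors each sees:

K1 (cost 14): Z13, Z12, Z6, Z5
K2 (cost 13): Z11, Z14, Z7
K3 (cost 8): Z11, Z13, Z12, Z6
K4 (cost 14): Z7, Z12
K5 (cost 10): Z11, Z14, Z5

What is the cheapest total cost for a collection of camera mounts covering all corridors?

K1, K2 cover every corridor at cost 14 + 13 = 27.
Any cover uses at least 2 camera mounts; among all covering selections none totals below 27.
Greedy by coverage-per-cost would pick K3, K5, K2 for 31 — worse than the optimum 27.

27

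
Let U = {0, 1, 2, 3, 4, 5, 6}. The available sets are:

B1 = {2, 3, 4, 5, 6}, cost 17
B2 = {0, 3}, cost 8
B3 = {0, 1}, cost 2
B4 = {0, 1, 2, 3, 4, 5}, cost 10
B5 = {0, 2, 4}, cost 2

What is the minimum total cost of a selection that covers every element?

19

B1, B3 cover every element at cost 17 + 2 = 19.
Any cover uses at least 2 sets; among all covering selections none totals below 19.
Greedy by coverage-per-cost would pick B5, B3, B4, B1 for 31 — worse than the optimum 19.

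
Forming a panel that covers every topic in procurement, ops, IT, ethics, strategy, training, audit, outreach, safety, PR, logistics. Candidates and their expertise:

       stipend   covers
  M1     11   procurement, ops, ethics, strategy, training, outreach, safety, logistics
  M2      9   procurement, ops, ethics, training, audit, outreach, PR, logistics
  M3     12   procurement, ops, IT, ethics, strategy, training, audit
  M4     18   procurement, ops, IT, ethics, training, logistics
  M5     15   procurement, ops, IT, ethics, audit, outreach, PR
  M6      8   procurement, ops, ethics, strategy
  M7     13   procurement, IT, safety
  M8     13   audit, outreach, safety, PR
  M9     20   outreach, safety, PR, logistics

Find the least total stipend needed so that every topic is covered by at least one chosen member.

M1, M5 cover every topic at stipend 11 + 15 = 26.
Any cover uses at least 2 members; among all covering selections none totals below 26.
Greedy by coverage-per-stipend would pick M2, M1, M3 for 32 — worse than the optimum 26.

26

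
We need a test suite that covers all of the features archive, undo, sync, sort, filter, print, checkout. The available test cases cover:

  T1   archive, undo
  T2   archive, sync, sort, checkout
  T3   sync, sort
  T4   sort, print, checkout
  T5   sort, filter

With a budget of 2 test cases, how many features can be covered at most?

Choosing T1, T2 covers {archive, undo, sync, sort, checkout} — 5 features.
No choice of 2 test cases does better; here filter, print are left uncovered.

5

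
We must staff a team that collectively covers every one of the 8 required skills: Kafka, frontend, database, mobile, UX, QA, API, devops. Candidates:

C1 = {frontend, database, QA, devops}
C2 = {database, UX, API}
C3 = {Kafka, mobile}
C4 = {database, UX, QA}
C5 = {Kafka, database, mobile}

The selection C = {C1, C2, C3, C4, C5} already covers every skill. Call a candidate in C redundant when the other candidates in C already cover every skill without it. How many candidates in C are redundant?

Drop C1: frontend, devops uncovered — not redundant.
Drop C2: API uncovered — not redundant.
Drop C3: the rest still cover every skill — redundant.
Drop C4: the rest still cover every skill — redundant.
Drop C5: the rest still cover every skill — redundant.
3 redundant: C3, C4, C5.

3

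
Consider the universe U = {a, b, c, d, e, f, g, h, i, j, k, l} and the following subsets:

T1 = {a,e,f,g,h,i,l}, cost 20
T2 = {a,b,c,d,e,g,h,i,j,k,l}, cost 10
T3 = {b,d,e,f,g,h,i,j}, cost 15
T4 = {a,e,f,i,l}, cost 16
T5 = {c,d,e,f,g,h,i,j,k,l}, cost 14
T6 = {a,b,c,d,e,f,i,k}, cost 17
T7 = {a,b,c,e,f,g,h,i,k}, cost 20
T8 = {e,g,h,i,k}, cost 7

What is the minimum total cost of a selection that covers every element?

24

T2, T5 cover every element at cost 10 + 14 = 24.
Any cover uses at least 2 sets; among all covering selections none totals below 24.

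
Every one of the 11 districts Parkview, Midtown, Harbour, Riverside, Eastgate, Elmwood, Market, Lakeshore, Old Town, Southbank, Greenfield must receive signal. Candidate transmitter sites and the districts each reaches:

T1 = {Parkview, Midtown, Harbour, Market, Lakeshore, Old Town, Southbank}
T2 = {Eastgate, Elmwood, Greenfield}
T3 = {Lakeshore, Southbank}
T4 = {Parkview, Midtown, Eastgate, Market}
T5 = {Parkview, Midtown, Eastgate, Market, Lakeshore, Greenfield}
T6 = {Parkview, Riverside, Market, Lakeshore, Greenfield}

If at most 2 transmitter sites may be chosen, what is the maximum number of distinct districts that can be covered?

Choosing T1, T2 covers {Parkview, Midtown, Harbour, Eastgate, Elmwood, Market, Lakeshore, Old Town, Southbank, Greenfield} — 10 districts.
No choice of 2 transmitter sites does better; here Riverside is left uncovered.

10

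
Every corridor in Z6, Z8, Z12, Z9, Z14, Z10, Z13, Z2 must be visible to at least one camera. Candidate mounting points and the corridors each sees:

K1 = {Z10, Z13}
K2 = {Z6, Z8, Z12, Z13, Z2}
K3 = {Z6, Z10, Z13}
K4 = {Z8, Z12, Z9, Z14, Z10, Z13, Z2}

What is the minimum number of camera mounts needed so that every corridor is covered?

K2, K4 together cover {Z6, Z8, Z12, Z9, Z14, Z10, Z13, Z2} — every corridor.
No single camera mount contains all 8 corridors, so 2 is optimal.

2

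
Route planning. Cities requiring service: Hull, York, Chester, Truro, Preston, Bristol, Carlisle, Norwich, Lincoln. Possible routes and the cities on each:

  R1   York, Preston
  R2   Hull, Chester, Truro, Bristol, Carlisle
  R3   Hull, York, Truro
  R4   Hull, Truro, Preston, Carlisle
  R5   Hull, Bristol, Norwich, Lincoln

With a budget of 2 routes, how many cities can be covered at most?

7

Choosing R1, R2 covers {Hull, York, Chester, Truro, Preston, Bristol, Carlisle} — 7 cities.
No choice of 2 routes does better; here Norwich, Lincoln are left uncovered.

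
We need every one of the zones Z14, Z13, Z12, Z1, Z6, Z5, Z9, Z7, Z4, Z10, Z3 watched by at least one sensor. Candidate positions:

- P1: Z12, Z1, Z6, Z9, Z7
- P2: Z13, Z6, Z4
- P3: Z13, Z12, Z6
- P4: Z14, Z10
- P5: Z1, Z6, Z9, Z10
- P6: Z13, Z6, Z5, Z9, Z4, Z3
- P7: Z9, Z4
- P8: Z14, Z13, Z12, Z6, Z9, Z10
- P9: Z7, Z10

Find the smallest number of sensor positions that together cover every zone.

P1, P4, P6 together cover {Z14, Z13, Z12, Z1, Z6, Z5, Z9, Z7, Z4, Z10, Z3} — every zone.
No 2 of the 9 sensor positions cover everything (all 36 pairs fall short), so 3 is minimum.

3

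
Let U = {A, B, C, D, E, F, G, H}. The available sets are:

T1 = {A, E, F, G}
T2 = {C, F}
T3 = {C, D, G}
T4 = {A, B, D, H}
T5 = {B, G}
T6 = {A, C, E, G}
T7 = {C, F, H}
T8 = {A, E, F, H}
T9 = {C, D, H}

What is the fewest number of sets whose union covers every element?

3

T1, T2, T4 together cover {A, B, C, D, E, F, G, H} — every element.
No 2 of the 9 sets cover everything (all 36 pairs fall short), so 3 is minimum.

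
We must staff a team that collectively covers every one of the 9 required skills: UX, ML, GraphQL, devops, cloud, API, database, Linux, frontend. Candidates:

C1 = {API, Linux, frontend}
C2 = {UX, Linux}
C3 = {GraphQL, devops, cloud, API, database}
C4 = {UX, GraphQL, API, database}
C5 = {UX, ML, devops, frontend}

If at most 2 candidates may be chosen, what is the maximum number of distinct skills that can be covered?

8

Choosing C3, C5 covers {UX, ML, GraphQL, devops, cloud, API, database, frontend} — 8 skills.
No choice of 2 candidates does better; here Linux is left uncovered.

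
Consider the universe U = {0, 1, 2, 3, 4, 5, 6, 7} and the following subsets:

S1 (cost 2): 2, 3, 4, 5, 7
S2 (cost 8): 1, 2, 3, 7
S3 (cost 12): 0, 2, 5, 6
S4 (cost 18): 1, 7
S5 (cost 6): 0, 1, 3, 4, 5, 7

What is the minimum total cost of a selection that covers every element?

18

S3, S5 cover every element at cost 12 + 6 = 18.
Any cover uses at least 2 sets; among all covering selections none totals below 18.
Greedy by coverage-per-cost would pick S1, S5, S3 for 20 — worse than the optimum 18.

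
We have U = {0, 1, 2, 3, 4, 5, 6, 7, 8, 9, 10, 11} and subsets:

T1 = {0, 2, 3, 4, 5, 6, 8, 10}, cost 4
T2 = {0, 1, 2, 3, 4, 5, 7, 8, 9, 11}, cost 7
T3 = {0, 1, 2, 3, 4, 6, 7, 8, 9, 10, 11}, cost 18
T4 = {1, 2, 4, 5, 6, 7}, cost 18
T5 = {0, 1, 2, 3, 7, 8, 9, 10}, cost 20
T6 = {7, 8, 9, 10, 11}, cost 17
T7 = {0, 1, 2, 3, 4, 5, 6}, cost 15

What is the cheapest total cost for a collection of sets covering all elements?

T1, T2 cover every element at cost 4 + 7 = 11.
Any cover uses at least 2 sets; among all covering selections none totals below 11.

11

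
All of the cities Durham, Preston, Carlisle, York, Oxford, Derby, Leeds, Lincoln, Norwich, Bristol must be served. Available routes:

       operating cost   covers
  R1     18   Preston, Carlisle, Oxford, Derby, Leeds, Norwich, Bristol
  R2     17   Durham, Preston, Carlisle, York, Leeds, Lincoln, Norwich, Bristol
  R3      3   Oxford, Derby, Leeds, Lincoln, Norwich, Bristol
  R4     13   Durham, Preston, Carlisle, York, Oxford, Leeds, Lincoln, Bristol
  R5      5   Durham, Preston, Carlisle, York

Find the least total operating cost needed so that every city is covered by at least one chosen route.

R3, R5 cover every city at operating cost 3 + 5 = 8.
Any cover uses at least 2 routes; among all covering selections none totals below 8.

8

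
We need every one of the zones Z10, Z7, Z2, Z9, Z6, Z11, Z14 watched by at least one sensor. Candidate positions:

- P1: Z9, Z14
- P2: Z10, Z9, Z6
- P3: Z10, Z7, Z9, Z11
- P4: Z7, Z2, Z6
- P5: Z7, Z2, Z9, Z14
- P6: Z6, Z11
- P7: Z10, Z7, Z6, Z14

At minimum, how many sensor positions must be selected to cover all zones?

3

P1, P3, P4 together cover {Z10, Z7, Z2, Z9, Z6, Z11, Z14} — every zone.
No 2 of the 7 sensor positions cover everything (all 21 pairs fall short), so 3 is minimum.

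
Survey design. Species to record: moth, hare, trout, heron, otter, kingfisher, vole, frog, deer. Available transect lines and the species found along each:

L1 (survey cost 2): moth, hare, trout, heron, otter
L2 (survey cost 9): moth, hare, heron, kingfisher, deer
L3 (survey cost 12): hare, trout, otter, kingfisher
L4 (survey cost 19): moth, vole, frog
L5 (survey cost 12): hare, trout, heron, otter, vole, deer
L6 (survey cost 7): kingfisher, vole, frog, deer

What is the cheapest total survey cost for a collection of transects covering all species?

9

L1, L6 cover every species at survey cost 2 + 7 = 9.
Any cover uses at least 2 transects; among all covering selections none totals below 9.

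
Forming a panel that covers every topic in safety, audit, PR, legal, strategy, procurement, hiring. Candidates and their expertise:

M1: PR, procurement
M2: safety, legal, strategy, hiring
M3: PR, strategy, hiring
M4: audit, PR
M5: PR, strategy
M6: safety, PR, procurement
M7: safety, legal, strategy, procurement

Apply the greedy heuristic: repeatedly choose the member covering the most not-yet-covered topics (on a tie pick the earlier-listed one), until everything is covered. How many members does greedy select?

Pick 1: M2 covers 4 new topics (safety, legal, strategy, hiring).
Pick 2: M1 covers 2 new topics (PR, procurement).
Pick 3: M4 covers 1 new topics (audit).
Greedy uses 3 members.

3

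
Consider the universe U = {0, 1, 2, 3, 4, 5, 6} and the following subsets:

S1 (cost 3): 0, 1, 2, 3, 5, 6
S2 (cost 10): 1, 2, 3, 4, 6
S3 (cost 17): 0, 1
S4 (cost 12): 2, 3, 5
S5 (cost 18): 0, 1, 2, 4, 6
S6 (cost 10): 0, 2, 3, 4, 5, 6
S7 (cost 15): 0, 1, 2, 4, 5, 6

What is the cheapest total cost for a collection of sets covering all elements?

13

S1, S2 cover every element at cost 3 + 10 = 13.
Any cover uses at least 2 sets; among all covering selections none totals below 13.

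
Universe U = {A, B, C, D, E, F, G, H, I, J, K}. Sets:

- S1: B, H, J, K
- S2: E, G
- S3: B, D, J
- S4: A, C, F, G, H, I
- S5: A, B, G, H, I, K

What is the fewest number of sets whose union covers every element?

S1, S2, S3, S4 together cover {A, B, C, D, E, F, G, H, I, J, K} — every element.
No 3 of the 5 sets cover everything (all 10 triples fall short), so 4 is minimum.

4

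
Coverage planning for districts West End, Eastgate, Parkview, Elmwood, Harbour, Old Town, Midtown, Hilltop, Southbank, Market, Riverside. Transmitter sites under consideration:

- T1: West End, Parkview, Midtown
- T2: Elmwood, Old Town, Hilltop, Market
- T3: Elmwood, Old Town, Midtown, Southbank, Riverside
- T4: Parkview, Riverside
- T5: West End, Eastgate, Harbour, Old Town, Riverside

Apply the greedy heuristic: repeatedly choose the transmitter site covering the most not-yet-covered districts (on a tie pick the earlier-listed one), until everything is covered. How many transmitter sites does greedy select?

Pick 1: T3 covers 5 new districts (Elmwood, Old Town, Midtown, Southbank, Riverside).
Pick 2: T5 covers 3 new districts (West End, Eastgate, Harbour).
Pick 3: T2 covers 2 new districts (Hilltop, Market).
Pick 4: T1 covers 1 new districts (Parkview).
Greedy uses 4 transmitter sites.

4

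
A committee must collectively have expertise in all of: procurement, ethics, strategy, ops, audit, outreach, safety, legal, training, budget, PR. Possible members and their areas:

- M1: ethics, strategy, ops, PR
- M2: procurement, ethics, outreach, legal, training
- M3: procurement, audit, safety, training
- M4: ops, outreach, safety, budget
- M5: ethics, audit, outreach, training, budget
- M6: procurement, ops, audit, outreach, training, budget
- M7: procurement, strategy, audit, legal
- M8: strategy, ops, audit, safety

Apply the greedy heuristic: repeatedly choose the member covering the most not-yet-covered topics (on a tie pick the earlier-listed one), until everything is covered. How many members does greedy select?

4

Pick 1: M6 covers 6 new topics (procurement, ops, audit, outreach, training, budget).
Pick 2: M1 covers 3 new topics (ethics, strategy, PR).
Pick 3: M2 covers 1 new topics (legal).
Pick 4: M3 covers 1 new topics (safety).
Greedy uses 4 members.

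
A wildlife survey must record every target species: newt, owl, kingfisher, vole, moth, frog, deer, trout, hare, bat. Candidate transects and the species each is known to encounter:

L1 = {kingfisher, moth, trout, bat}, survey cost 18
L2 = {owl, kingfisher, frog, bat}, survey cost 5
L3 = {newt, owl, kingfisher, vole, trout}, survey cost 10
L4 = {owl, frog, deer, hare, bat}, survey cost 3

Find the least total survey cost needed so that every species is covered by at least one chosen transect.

L1, L3, L4 cover every species at survey cost 18 + 10 + 3 = 31.
Any cover uses at least 3 transects; among all covering selections none totals below 31.

31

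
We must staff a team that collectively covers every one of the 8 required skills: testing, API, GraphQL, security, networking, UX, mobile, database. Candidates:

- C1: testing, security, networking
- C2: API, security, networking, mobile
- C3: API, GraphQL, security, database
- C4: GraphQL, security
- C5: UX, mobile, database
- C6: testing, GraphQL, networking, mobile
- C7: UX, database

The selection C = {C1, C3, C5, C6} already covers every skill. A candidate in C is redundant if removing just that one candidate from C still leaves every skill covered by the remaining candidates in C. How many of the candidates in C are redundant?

2

Drop C1: the rest still cover every skill — redundant.
Drop C3: API uncovered — not redundant.
Drop C5: UX uncovered — not redundant.
Drop C6: the rest still cover every skill — redundant.
2 redundant: C1, C6.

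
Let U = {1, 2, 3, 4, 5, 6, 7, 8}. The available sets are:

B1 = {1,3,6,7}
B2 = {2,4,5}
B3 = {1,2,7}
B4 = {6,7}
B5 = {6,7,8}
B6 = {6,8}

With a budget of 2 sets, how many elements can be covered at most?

Choosing B1, B2 covers {1, 2, 3, 4, 5, 6, 7} — 7 elements.
No choice of 2 sets does better; here 8 is left uncovered.

7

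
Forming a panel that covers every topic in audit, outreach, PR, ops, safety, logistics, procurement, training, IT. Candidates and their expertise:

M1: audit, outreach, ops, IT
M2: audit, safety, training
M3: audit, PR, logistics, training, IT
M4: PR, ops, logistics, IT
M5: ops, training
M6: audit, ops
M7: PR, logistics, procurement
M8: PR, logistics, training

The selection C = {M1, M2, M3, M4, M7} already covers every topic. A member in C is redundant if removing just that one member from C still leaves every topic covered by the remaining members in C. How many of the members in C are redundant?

2

Drop M1: outreach uncovered — not redundant.
Drop M2: safety uncovered — not redundant.
Drop M3: the rest still cover every topic — redundant.
Drop M4: the rest still cover every topic — redundant.
Drop M7: procurement uncovered — not redundant.
2 redundant: M3, M4.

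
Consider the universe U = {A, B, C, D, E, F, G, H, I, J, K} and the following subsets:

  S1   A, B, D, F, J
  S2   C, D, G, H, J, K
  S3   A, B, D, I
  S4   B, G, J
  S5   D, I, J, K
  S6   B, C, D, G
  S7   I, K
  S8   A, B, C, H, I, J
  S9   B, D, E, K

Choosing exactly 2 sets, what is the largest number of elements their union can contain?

Choosing S1, S2 covers {A, B, C, D, F, G, H, J, K} — 9 elements.
No choice of 2 sets does better; here E, I are left uncovered.

9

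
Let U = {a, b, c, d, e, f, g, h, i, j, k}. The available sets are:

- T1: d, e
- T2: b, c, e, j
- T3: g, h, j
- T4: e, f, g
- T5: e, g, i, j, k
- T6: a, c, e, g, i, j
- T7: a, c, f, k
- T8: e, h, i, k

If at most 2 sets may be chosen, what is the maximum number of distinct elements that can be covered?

8

Choosing T5, T7 covers {a, c, e, f, g, i, j, k} — 8 elements.
No choice of 2 sets does better; here b, d, h are left uncovered.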